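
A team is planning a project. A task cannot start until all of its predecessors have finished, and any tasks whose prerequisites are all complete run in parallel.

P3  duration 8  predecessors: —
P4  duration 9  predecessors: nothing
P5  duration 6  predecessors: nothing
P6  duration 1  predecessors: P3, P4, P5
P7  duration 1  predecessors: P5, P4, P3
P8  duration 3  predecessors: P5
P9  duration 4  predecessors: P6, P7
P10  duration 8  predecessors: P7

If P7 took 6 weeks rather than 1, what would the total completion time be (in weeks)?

23

The binding path is P4→P7→P10 = 9+1+8 = 18; finish at 18 weeks.
P7 is on the critical path; changing it to 6 makes that path 23 weeks.
No other chain overtakes it, so the finish is 23 weeks.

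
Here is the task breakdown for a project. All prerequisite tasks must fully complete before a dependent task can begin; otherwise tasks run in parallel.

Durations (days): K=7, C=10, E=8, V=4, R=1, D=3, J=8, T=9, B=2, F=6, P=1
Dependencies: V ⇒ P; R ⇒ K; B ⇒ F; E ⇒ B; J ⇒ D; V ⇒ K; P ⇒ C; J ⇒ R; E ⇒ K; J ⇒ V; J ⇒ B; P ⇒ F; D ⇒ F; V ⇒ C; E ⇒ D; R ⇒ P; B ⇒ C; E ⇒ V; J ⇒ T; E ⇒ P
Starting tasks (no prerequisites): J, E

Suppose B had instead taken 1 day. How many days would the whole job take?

Baseline: J→V→P→C = 8+4+1+10 = 23 → 23 days.
B is off the critical path — its longest chain is 20 days, giving 3 of slack.
No other chain overtakes it, so the finish is 23 days.

23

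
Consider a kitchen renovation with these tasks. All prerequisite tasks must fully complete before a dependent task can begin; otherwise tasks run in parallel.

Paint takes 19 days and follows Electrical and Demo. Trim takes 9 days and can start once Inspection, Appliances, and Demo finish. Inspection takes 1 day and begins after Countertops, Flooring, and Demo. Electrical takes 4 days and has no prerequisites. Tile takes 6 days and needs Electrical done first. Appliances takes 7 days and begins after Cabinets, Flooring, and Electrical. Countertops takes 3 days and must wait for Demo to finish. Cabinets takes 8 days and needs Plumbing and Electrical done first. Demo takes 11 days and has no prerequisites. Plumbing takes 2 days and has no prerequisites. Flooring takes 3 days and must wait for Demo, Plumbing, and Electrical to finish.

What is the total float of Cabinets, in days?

Critical path: Demo→Flooring→Appliances→Trim = 11+3+7+9 = 30, so the finish is 30 days.
Longest path through Cabinets: 28 days (earliest finish 12, latest finish 14).
So Cabinets can slip 14 − 12 = 2 days.

2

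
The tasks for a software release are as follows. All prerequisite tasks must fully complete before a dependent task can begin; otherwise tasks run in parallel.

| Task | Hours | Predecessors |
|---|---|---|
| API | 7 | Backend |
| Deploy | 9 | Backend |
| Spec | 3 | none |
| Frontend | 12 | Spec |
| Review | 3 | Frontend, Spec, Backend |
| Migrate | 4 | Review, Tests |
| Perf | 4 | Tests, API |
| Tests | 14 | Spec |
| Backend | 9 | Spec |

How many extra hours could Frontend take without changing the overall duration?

Critical path: Spec→Backend→API→Perf = 3+9+7+4 = 23, so the finish is 23 hours.
Longest path through Frontend: 22 hours (earliest finish 15, latest finish 16).
So Frontend can slip 16 − 15 = 1 hour.

1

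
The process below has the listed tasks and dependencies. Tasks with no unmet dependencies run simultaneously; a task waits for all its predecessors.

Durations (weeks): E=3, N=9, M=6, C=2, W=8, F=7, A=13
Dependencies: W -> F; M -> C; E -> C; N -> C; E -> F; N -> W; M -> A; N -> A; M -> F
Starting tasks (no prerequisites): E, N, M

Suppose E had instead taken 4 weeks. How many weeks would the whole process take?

Critical path before the change: N→W→F = 9+8+7 = 24 giving 24 weeks.
E has 14 weeks of float (longest path through it is 10).
That remains the longest chain; total 24 weeks.

24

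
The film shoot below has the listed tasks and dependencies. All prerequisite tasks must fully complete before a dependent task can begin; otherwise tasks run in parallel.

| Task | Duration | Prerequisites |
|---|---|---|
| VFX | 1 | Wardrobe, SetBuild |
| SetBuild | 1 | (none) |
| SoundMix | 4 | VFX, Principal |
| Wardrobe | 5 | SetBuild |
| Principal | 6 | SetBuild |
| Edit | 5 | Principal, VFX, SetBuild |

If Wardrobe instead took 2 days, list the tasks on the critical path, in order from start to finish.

As given, the longest chain is SetBuild→Wardrobe→VFX→Edit = 1+5+1+5 = 12, so the finish is 12 days.
Wardrobe is on the critical path; changing it to 2 makes that path 9 days.
New critical path: SetBuild→Principal→Edit = 1+6+5 = 12 ⇒ 12 days.

SetBuild, Principal, Edit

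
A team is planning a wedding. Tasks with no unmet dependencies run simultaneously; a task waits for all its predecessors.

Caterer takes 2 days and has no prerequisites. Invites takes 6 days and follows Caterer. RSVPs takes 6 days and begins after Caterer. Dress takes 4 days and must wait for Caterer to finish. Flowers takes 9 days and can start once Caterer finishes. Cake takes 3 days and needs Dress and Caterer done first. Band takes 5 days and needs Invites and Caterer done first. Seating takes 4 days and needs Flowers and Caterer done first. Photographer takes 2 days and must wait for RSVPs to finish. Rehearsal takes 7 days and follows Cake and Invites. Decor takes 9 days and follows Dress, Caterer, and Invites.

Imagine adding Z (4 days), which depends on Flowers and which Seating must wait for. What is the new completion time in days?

Originally the job takes 17 days.
With Z inserted, Seating now waits for max(Flowers, Caterer, Z).
New critical path: Caterer→Flowers→Z→Seating = 2+9+4+4 = 19 ⇒ 19 days.

19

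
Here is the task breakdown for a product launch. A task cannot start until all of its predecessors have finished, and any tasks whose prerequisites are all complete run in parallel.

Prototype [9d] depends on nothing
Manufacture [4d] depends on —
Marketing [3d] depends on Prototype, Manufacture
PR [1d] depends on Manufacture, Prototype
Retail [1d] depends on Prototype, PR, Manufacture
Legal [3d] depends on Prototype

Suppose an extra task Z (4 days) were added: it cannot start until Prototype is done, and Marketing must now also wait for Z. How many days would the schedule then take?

16

Originally the schedule takes 12 days.
With Z inserted, Marketing now waits for max(Prototype, Manufacture, Z).
New critical path: Prototype→Z→Marketing = 9+4+3 = 16 ⇒ 16 days.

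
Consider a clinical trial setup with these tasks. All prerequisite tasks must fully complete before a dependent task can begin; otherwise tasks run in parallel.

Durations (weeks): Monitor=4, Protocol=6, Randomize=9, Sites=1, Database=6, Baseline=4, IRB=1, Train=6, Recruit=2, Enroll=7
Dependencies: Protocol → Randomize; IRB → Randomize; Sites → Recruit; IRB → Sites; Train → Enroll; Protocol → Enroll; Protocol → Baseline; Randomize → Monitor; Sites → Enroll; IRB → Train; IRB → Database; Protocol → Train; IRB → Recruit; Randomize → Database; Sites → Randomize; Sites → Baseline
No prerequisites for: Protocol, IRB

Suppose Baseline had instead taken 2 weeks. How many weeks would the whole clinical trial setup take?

21

Baseline: Protocol→Randomize→Database = 6+9+6 = 21 → 21 weeks.
The longest path through Baseline is only 10 weeks, so Baseline has float 11.
The critical path is still Protocol→Randomize→Database; finish is now 21 weeks.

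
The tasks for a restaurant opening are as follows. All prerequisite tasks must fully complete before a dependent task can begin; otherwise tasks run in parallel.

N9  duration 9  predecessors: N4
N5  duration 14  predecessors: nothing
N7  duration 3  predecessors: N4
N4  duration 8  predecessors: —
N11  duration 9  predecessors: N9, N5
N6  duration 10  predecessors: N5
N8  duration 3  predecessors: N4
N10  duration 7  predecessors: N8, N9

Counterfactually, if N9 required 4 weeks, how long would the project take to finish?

Baseline: N4→N9→N11 = 8+9+9 = 26 → 26 weeks.
N9 lies on that path, so at 4 weeks the path becomes 21 weeks.
New critical path: N5→N6 = 14+10 = 24 ⇒ 24 weeks.

24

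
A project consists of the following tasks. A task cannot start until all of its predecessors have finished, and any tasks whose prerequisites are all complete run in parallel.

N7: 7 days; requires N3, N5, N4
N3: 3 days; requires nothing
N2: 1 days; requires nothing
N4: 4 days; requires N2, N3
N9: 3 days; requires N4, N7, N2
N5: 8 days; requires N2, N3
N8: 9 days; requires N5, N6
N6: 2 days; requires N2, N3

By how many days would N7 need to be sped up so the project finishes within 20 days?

Current finish: 21 days; target: 20.
N7 is on every critical path, so each day cut from N7 cuts the finish by one (this holds down to a finish of 20).
Need 21 − 20 = 1 day off N7 → N7 becomes 6 days, finish becomes 20.

1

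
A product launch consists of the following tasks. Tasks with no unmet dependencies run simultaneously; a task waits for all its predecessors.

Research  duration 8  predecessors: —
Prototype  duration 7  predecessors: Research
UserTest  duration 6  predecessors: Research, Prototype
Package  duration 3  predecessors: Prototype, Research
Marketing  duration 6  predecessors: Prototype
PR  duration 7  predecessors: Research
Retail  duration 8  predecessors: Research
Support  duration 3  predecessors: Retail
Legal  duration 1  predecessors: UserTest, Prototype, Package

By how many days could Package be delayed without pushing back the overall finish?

3

The longest chain is Research→Prototype→UserTest→Legal = 8+7+6+1 = 22; overall finish 22 days.
Longest path through Package: 19 days (earliest finish 18, latest finish 21).
Slack of Package = 18 − 15 = 3 days.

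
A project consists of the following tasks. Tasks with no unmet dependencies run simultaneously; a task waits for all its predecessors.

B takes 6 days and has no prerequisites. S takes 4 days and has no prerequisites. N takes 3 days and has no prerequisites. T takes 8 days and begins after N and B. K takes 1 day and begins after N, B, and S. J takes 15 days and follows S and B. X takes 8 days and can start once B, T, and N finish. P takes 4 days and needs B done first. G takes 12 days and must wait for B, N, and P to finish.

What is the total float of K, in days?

15

Critical path: B→T→X = 6+8+8 = 22, so the finish is 22 days.
The longest chain containing K totals 7 days.
Slack of K = 21 − 6 = 15 days.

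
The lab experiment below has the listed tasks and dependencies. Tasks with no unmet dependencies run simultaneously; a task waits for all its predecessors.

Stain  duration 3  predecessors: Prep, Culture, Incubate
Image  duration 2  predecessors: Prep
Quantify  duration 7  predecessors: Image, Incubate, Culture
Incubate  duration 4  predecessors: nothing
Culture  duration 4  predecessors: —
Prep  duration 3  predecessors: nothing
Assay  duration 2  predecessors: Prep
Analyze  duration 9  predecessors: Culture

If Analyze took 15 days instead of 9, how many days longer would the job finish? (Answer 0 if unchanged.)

6

As given, the longest chain is Culture→Analyze = 4+9 = 13, so the finish is 13 days.
Analyze is on the critical path; changing it to 15 makes that path 19 days.
That remains the longest chain; total 19 days.
Change in finish: 19 − 13 = +6 days.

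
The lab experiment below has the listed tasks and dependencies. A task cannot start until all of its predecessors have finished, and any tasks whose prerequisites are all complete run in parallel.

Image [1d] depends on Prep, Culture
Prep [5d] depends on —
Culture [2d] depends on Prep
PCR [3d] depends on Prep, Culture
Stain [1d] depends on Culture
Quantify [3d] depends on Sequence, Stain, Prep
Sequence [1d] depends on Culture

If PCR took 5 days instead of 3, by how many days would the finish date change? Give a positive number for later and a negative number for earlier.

1

Actual critical path: Prep→Culture→Sequence→Quantify = 5+2+1+3 = 11 ⇒ 11 days.
The longest path through PCR is only 10 days, so PCR has float 1.
The binding chain switches to Prep→Culture→PCR = 5+2+5 = 12; finish 12 days.
Change in finish: 12 − 11 = +1 days.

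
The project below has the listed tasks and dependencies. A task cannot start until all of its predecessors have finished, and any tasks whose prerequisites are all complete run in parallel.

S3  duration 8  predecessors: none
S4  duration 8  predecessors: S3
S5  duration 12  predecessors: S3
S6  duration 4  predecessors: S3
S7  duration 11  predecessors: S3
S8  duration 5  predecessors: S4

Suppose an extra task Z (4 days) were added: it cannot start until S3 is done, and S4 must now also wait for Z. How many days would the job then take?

25

Originally the job takes 21 days.
With Z inserted, S4 now waits for max(S3, Z).
New critical path: S3→Z→S4→S8 = 8+4+8+5 = 25 ⇒ 25 days.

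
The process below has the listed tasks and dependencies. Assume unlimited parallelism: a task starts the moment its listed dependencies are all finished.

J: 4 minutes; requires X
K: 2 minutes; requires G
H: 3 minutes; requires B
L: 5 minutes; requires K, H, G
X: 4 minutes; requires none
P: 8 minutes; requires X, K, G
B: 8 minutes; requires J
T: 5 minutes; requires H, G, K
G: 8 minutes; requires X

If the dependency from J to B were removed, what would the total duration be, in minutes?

With the dependency in place, X→J→B→H→T = 4+4+8+3+5 = 24 sets the finish at 24 minutes.
Without J→B, B's earliest start moves from 8 to 0.
New critical path: X→G→K→P = 4+8+2+8 = 22 ⇒ 22 minutes.

22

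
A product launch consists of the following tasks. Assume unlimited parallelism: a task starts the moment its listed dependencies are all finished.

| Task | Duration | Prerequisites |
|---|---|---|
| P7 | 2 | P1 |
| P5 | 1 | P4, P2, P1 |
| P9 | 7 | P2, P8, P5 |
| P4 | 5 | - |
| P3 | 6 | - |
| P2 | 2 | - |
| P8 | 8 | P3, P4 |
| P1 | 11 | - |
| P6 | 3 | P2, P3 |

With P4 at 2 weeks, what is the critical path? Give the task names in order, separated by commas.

Baseline: P3→P8→P9 = 6+8+7 = 21 → 21 weeks.
P4 is off the critical path — its longest chain is 20 weeks, giving 1 of slack.
No other chain overtakes it, so the finish is 21 weeks.

P3, P8, P9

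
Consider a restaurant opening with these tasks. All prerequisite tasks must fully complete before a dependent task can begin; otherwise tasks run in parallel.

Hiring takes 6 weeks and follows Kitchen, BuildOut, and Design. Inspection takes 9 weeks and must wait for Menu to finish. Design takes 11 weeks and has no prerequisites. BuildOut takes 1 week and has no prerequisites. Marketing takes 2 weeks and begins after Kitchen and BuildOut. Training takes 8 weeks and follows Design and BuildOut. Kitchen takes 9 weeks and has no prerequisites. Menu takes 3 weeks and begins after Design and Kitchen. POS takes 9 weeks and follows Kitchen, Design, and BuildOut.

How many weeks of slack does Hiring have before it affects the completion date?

6

The longest chain is Design→Menu→Inspection = 11+3+9 = 23; overall finish 23 weeks.
Longest path through Hiring: 17 weeks (earliest finish 17, latest finish 23).
Float = 23 − 17 = 6.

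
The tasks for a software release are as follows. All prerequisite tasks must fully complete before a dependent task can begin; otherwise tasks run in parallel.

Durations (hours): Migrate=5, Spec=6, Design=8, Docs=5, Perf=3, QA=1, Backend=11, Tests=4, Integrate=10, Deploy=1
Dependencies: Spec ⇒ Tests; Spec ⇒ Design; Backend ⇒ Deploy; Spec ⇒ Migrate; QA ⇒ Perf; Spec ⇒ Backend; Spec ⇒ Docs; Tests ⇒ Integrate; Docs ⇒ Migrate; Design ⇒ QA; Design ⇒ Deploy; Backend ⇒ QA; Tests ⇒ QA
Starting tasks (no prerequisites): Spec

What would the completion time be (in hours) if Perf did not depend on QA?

20

With the dependency in place, Spec→Backend→QA→Perf = 6+11+1+3 = 21 sets the finish at 21 hours.
Without QA→Perf, Perf's earliest start moves from 18 to 0.
New critical path: Spec→Tests→Integrate = 6+4+10 = 20 ⇒ 20 hours.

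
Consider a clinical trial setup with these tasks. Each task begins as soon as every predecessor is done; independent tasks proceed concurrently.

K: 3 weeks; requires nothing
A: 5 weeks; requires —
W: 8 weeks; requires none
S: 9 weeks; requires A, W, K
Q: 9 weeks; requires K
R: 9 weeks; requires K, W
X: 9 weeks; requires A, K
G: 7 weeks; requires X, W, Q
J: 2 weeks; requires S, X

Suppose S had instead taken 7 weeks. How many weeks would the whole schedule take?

21

Actual critical path: A→X→G = 5+9+7 = 21 ⇒ 21 weeks.
S has 2 weeks of float (longest path through it is 19).
No other chain overtakes it, so the finish is 21 weeks.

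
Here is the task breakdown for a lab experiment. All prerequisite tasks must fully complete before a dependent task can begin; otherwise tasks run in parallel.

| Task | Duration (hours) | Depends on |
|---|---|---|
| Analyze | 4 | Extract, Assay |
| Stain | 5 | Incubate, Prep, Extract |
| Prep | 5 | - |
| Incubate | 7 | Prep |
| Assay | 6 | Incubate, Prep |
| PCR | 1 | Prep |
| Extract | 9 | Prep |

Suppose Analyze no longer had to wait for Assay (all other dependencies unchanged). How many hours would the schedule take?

Before: longest chain Prep→Incubate→Assay→Analyze = 5+7+6+4 = 22, finish 22.
Without Assay→Analyze, Analyze's earliest start moves from 18 to 14.
New critical path: Prep→Extract→Stain = 5+9+5 = 19 ⇒ 19 hours.

19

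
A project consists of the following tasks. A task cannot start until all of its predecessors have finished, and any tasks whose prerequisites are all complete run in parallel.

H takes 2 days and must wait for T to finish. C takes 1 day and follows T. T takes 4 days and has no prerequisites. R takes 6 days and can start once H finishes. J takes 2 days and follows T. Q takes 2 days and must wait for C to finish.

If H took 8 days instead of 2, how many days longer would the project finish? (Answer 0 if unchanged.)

As given, the longest chain is T→H→R = 4+2+6 = 12, so the finish is 12 days.
Since H is critical, the +6 change carries straight to that chain (now 18 days).
That remains the longest chain; total 18 days.
Change in finish: 18 − 12 = +6 days.

6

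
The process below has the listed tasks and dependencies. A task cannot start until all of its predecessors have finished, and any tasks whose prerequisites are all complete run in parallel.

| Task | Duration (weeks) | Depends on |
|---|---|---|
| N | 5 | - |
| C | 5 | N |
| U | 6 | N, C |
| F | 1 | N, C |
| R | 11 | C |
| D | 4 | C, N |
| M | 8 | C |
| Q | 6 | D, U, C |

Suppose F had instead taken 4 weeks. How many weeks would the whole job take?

As given, the longest chain is N→C→U→Q = 5+5+6+6 = 22, so the finish is 22 weeks.
The longest path through F is only 11 weeks, so F has float 11.
That remains the longest chain; total 22 weeks.

22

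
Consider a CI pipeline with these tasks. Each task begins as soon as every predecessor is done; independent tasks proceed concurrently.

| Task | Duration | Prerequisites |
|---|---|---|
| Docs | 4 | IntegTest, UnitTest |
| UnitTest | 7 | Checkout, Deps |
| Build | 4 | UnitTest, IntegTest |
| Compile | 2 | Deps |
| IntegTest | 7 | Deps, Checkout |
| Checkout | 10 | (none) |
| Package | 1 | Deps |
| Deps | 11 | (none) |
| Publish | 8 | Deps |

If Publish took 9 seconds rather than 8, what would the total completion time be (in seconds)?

Critical path before the change: Deps→UnitTest→Build = 11+7+4 = 22 giving 22 seconds.
Publish has 3 seconds of float (longest path through it is 19).
The critical path is still Deps→UnitTest→Build; finish is now 22 seconds.

22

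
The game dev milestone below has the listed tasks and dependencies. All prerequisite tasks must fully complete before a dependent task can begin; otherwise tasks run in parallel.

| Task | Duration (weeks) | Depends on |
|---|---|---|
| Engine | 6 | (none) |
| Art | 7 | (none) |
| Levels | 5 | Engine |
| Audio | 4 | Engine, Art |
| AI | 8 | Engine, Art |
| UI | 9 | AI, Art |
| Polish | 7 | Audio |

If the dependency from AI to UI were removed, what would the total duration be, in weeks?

Original critical path: Art→AI→UI = 7+8+9 = 24 ⇒ 24 weeks.
Without AI→UI, UI's earliest start moves from 15 to 7.
The longest chain is now Art→Audio→Polish = 7+4+7 = 18, so the schedule takes 18 weeks.

18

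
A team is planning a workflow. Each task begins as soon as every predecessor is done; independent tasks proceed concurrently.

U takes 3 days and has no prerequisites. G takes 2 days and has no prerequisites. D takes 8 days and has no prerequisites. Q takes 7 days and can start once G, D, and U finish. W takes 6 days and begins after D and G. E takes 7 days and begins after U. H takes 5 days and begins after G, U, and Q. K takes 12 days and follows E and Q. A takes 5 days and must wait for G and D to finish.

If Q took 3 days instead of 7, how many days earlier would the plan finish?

4

The binding path is D→Q→K = 8+7+12 = 27; finish at 27 days.
Q is on the critical path; changing it to 3 makes that path 23 days.
No other chain overtakes it, so the finish is 23 days.
Change in finish: 23 − 27 = -4 days.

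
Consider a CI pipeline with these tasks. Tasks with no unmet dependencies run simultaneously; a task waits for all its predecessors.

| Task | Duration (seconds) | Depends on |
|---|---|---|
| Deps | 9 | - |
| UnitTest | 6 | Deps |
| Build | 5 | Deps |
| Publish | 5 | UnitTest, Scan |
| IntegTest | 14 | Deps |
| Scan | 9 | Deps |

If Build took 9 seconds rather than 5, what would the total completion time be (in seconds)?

23

Baseline: Deps→IntegTest = 9+14 = 23 → 23 seconds.
The longest path through Build is only 14 seconds, so Build has float 9.
No other chain overtakes it, so the finish is 23 seconds.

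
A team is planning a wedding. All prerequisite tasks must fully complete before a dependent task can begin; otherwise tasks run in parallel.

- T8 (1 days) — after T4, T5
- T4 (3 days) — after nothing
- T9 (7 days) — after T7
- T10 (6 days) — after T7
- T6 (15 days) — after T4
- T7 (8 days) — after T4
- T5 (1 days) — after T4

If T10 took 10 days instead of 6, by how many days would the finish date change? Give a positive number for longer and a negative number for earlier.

3

As given, the longest chain is T4→T6 = 3+15 = 18, so the finish is 18 days.
T10 is off the critical path — its longest chain is 17 days, giving 1 of slack.
New critical path: T4→T7→T10 = 3+8+10 = 21 ⇒ 21 days.
Change in finish: 21 − 18 = +3 days.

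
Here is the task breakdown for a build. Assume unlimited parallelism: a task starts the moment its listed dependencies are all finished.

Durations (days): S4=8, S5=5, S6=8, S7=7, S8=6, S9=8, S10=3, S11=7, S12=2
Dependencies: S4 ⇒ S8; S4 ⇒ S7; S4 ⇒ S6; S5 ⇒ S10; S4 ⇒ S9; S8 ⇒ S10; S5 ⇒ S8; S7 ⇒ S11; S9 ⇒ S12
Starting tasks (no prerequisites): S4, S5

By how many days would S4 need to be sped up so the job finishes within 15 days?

Current finish: 22 days; target: 15.
S4 is on every critical path, so each day cut from S4 cuts the finish by one (this holds down to a finish of 15).
Need 22 − 15 = 7 days off S4 → S4 becomes 1 day, finish becomes 15.

7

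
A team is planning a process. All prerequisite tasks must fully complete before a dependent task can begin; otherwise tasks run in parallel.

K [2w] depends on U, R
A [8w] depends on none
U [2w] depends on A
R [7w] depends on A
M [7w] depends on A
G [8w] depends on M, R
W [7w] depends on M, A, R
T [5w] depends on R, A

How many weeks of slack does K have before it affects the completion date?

Critical path: A→M→G = 8+7+8 = 23, so the finish is 23 weeks.
K finishes as early as 17 and must finish by 23.
Slack of K = 21 − 15 = 6 weeks.

6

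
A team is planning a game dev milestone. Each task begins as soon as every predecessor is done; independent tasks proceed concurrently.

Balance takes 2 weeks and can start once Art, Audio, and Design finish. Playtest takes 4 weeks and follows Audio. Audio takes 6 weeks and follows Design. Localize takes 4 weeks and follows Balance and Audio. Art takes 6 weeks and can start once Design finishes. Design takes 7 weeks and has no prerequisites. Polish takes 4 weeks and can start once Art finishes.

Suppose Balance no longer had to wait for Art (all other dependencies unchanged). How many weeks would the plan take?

With the dependency in place, Design→Art→Balance→Localize = 7+6+2+4 = 19 sets the finish at 19 weeks.
Dropping Art→Balance doesn't change Balance's earliest start (13); another predecessor still binds.
The longest chain is now Design→Audio→Balance→Localize = 7+6+2+4 = 19, so the plan takes 19 weeks.

19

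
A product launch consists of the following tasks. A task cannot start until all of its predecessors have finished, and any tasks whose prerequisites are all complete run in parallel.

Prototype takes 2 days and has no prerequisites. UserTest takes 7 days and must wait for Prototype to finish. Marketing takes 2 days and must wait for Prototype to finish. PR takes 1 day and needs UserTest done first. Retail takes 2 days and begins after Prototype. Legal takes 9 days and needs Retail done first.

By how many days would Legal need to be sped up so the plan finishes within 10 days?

3

Current finish: 13 days; target: 10.
Legal is on every critical path, so each day cut from Legal cuts the finish by one (this holds down to a finish of 10).
Need 13 − 10 = 3 days off Legal → Legal becomes 6 days, finish becomes 10.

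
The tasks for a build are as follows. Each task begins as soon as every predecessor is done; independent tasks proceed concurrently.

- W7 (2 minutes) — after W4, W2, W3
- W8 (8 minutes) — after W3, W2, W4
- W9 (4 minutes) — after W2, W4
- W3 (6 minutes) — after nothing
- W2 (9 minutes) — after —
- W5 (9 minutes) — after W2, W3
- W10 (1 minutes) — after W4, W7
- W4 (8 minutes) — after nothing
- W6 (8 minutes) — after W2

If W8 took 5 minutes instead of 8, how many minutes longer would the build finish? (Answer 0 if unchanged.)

Actual critical path: W2→W5 = 9+9 = 18 ⇒ 18 minutes.
The longest path through W8 is only 17 minutes, so W8 has float 1.
No other chain overtakes it, so the finish is 18 minutes.
Change in finish: 18 − 18 = +0 minutes.

0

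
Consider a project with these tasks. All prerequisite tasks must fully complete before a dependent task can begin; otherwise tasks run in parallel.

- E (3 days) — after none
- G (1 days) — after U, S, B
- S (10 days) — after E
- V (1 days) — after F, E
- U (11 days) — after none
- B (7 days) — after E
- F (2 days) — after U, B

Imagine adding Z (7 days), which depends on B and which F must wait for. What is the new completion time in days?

20

Originally the project takes 14 days.
With Z inserted, F now waits for max(U, B, Z).
New critical path: E→B→Z→F→V = 3+7+7+2+1 = 20 ⇒ 20 days.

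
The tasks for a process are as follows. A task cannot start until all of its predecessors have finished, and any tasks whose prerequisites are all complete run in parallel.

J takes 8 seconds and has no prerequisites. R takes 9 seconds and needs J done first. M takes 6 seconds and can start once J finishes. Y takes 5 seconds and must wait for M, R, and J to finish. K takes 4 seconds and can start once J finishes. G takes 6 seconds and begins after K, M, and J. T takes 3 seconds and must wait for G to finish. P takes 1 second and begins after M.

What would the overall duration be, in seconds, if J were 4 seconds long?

19

Baseline: J→M→G→T = 8+6+6+3 = 23 → 23 seconds.
J is on the critical path; changing it to 4 makes that path 19 seconds.
The critical path is still J→M→G→T; finish is now 19 seconds.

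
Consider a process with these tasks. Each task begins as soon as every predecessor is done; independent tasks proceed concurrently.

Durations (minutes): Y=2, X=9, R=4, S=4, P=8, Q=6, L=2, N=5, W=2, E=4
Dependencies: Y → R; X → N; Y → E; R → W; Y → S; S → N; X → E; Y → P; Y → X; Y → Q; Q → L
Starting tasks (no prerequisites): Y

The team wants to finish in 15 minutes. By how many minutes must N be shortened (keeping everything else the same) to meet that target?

Current finish: 16 minutes; target: 15.
N is on every critical path, so each minute cut from N cuts the finish by one (this holds down to a finish of 15).
Need 16 − 15 = 1 minute off N → N becomes 4 minutes, finish becomes 15.

1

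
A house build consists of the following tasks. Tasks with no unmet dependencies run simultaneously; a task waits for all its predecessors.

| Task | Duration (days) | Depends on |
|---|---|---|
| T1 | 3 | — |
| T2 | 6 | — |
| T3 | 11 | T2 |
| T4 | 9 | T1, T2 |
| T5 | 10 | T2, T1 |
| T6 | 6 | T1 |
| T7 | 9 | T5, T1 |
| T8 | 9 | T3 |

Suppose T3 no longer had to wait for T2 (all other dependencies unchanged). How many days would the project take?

25

With the dependency in place, T2→T3→T8 = 6+11+9 = 26 sets the finish at 26 days.
Without T2→T3, T3's earliest start moves from 6 to 0.
The longest chain is now T2→T5→T7 = 6+10+9 = 25, so the project takes 25 days.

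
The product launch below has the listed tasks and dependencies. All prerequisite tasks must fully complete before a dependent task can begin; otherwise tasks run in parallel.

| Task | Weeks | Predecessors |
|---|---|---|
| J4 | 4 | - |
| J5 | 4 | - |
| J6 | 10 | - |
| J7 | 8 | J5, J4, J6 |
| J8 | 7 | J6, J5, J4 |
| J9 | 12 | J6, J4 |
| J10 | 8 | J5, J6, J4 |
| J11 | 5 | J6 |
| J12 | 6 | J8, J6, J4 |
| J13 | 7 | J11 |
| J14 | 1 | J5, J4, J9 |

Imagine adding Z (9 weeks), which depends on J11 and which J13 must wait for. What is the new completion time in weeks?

Originally the product launch takes 23 weeks.
With Z inserted, J13 now waits for max(J11, Z).
New critical path: J6→J11→Z→J13 = 10+5+9+7 = 31 ⇒ 31 weeks.

31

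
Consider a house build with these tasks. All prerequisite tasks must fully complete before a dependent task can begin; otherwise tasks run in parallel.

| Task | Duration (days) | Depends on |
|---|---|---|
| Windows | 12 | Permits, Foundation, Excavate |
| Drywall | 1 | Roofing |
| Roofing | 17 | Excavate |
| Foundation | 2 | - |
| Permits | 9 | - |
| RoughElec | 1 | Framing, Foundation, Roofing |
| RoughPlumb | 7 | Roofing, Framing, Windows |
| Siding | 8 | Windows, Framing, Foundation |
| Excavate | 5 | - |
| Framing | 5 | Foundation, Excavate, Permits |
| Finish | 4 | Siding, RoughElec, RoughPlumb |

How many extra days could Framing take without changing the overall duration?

7

The longest chain is Permits→Windows→Siding→Finish = 9+12+8+4 = 33; overall finish 33 days.
Longest path through Framing: 26 days (earliest finish 14, latest finish 21).
Float = 33 − 26 = 7.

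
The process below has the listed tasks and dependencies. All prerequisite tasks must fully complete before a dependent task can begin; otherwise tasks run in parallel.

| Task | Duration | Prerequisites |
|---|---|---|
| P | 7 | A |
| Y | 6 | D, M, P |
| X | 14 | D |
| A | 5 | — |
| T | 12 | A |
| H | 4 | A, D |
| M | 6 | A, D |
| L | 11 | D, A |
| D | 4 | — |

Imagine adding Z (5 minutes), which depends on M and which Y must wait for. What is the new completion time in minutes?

Originally the project takes 18 minutes.
With Z inserted, Y now waits for max(D, M, P, Z).
New critical path: A→M→Z→Y = 5+6+5+6 = 22 ⇒ 22 minutes.

22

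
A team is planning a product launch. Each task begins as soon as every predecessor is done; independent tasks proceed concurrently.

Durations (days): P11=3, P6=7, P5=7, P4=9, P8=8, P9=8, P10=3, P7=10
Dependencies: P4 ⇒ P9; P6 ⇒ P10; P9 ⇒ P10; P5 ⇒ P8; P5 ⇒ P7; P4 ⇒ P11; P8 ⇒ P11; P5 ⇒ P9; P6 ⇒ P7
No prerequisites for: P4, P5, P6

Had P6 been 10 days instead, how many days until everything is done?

20

Actual critical path: P4→P9→P10 = 9+8+3 = 20 ⇒ 20 days.
The longest path through P6 is only 17 days, so P6 has float 3.
That remains the longest chain; total 20 days.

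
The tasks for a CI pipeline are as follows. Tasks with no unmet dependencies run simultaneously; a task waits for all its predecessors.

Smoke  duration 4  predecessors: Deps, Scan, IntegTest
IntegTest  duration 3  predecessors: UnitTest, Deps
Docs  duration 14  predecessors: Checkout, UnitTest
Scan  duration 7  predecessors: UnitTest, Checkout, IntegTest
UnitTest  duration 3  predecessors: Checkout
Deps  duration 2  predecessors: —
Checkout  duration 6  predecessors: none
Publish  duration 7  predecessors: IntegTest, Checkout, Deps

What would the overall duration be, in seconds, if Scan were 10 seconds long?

26

The binding path is Checkout→UnitTest→IntegTest→Scan→Smoke = 6+3+3+7+4 = 23; finish at 23 seconds.
Scan lies on that path, so at 10 seconds the path becomes 26 seconds.
That remains the longest chain; total 26 seconds.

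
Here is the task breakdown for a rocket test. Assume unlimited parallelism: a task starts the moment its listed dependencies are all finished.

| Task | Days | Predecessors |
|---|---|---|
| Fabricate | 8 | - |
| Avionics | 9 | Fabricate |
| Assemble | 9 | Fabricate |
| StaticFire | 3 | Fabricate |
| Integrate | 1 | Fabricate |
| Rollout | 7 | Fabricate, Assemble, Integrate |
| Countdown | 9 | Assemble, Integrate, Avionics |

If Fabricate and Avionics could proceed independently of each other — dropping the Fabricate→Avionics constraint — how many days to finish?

Before: longest chain Fabricate→Avionics→Countdown = 8+9+9 = 26, finish 26.
Without Fabricate→Avionics, Avionics's earliest start moves from 8 to 0.
The longest chain is now Fabricate→Assemble→Countdown = 8+9+9 = 26, so the plan takes 26 days.

26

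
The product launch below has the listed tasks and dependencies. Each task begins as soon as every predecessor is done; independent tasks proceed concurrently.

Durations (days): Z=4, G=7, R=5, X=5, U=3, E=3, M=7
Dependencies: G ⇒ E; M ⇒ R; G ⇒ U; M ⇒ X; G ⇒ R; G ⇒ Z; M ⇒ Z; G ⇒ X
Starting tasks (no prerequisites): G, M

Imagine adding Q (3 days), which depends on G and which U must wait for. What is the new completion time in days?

Originally the product launch takes 12 days.
With Q inserted, U now waits for max(G, Q).
New critical path: G→Q→U = 7+3+3 = 13 ⇒ 13 days.

13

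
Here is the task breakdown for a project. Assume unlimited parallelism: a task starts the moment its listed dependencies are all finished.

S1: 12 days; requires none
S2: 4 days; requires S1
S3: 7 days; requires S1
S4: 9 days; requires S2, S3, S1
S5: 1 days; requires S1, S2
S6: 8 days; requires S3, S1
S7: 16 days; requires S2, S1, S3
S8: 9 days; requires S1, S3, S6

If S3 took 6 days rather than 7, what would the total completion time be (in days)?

35

The binding path is S1→S3→S6→S8 = 12+7+8+9 = 36; finish at 36 days.
Since S3 is critical, the -1 change carries straight to that chain (now 35 days).
That remains the longest chain; total 35 days.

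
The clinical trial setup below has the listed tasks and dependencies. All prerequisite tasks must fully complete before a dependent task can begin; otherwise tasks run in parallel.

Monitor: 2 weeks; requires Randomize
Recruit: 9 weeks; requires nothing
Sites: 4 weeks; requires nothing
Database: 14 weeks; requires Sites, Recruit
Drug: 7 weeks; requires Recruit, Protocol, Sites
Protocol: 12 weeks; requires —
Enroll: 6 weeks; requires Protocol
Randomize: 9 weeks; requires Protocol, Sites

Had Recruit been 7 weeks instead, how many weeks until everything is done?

23

Critical path before the change: Recruit→Database = 9+14 = 23 giving 23 weeks.
Recruit lies on that path, so at 7 weeks the path becomes 21 weeks.
The binding chain switches to Protocol→Randomize→Monitor = 12+9+2 = 23; finish 23 weeks.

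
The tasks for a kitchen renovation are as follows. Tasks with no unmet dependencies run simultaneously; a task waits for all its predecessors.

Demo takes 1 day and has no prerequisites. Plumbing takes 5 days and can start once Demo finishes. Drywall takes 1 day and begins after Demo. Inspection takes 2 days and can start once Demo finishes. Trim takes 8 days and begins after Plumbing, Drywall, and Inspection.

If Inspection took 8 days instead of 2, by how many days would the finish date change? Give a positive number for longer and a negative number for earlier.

3

Baseline: Demo→Plumbing→Trim = 1+5+8 = 14 → 14 days.
The longest path through Inspection is only 11 days, so Inspection has float 3.
Now Demo→Inspection→Trim = 1+8+8 = 17 is longest, so the finish becomes 17 days.
Change in finish: 17 − 14 = +3 days.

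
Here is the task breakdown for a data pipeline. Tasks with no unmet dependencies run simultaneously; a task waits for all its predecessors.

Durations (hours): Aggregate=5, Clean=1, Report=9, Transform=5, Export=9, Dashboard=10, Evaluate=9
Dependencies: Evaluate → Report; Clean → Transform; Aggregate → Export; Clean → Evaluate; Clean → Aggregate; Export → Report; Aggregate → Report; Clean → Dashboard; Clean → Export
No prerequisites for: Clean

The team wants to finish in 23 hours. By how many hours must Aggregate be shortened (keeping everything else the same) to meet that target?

1

Current finish: 24 hours; target: 23.
Aggregate is on every critical path, so each hour cut from Aggregate cuts the finish by one (this holds down to a finish of 20).
Need 24 − 23 = 1 hour off Aggregate → Aggregate becomes 4 hours, finish becomes 23.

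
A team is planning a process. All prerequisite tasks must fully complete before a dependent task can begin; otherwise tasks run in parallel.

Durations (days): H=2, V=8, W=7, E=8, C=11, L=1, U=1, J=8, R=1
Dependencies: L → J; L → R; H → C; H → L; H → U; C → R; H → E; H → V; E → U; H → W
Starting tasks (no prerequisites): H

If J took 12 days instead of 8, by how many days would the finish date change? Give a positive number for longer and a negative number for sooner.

1

Critical path before the change: H→C→R = 2+11+1 = 14 giving 14 days.
The longest path through J is only 11 days, so J has float 3.
The binding chain switches to H→L→J = 2+1+12 = 15; finish 15 days.
Change in finish: 15 − 14 = +1 days.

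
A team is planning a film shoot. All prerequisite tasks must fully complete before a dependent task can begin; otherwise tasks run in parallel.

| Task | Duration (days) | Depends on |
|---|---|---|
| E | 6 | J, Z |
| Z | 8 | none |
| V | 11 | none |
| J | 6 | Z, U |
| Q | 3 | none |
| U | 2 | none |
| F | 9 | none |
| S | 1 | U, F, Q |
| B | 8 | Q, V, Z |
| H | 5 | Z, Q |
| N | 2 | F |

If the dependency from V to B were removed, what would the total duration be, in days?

20

Before: longest chain Z→J→E = 8+6+6 = 20, finish 20.
Without V→B, B's earliest start moves from 11 to 8.
The longest chain is now Z→J→E = 8+6+6 = 20, so the plan takes 20 days.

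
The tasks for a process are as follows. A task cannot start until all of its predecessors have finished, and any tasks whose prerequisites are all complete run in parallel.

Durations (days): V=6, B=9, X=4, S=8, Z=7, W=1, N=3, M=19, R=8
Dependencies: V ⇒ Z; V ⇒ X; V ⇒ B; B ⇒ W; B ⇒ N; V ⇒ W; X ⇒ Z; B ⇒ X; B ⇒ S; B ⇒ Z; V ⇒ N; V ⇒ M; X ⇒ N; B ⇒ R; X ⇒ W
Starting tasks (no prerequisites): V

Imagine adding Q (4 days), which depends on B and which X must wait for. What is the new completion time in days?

Originally the plan takes 26 days.
With Q inserted, X now waits for max(B, V, Q).
New critical path: V→B→Q→X→Z = 6+9+4+4+7 = 30 ⇒ 30 days.

30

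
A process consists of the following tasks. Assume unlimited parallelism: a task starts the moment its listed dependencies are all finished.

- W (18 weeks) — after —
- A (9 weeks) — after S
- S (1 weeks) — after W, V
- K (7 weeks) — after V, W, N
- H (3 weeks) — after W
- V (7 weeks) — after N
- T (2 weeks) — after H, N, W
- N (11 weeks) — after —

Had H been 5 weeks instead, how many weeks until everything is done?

28

As given, the longest chain is N→V→S→A = 11+7+1+9 = 28, so the finish is 28 weeks.
H has 5 weeks of float (longest path through it is 23).
No other chain overtakes it, so the finish is 28 weeks.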